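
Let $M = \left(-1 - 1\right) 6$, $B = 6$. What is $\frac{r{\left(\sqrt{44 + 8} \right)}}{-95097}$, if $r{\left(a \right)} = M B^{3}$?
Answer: $\frac{864}{31699} \approx 0.027256$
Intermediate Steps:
$M = -12$ ($M = \left(-2\right) 6 = -12$)
$r{\left(a \right)} = -2592$ ($r{\left(a \right)} = - 12 \cdot 6^{3} = \left(-12\right) 216 = -2592$)
$\frac{r{\left(\sqrt{44 + 8} \right)}}{-95097} = - \frac{2592}{-95097} = \left(-2592\right) \left(- \frac{1}{95097}\right) = \frac{864}{31699}$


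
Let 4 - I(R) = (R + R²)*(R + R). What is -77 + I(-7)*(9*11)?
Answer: 58531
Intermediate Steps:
I(R) = 4 - 2*R*(R + R²) (I(R) = 4 - (R + R²)*(R + R) = 4 - (R + R²)*2*R = 4 - 2*R*(R + R²))
-77 + I(-7)*(9*11) = -77 + (4 - 2*(-7)² - 2*(-7)³)*(9*11) = -77 + (4 - 2*49 - 2*(-343))*99 = -77 + (4 - 98 + 686)*99 = -77 + 592*99 = -77 + 58608 = 58531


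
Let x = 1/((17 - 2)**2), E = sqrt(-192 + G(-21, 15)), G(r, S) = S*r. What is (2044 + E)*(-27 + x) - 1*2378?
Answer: -12950306/225 - 78962*I*sqrt(3)/225 ≈ -57557.0 - 607.85*I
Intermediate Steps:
E = 13*I*sqrt(3) (E = sqrt(-192 + 15*(-21)) = sqrt(-192 - 315) = sqrt(-507) = 13*I*sqrt(3) ≈ 22.517*I)
x = 1/225 (x = 1/(15**2) = 1/225 ≈ 0.0044444)
(2044 + E)*(-27 + x) - 1*2378 = (2044 + 13*I*sqrt(3))*(-27 + 1/225) - 1*2378 = (2044 + 13*I*sqrt(3))*(-6074/225) - 2378 = (-12415256/225 - 78962*I*sqrt(3)/225) - 2378 = -12950306/225 - 78962*I*sqrt(3)/225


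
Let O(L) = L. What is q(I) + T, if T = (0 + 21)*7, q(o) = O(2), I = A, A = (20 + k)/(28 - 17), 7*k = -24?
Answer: 149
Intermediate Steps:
k = -24/7 (k = (⅐)*(-24) = -24/7 ≈ -3.4286)
A = 116/77 (A = (20 - 24/7)/(28 - 17) = (116/7)/11 = (116/7)*(1/11) = 116/77 ≈ 1.5065)
I = 116/77 ≈ 1.5065
q(o) = 2
T = 147 (T = 21*7 = 147)
q(I) + T = 2 + 147 = 149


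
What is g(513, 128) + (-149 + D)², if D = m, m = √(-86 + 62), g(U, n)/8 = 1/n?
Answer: 354833/16 - 596*I*√6 ≈ 22177.0 - 1459.9*I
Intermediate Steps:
g(U, n) = 8/n
m = 2*I*√6 (m = √(-24) = 2*I*√6 ≈ 4.899*I)
D = 2*I*√6 ≈ 4.899*I
g(513, 128) + (-149 + D)² = 8/128 + (-149 + 2*I*√6)² = 8*(1/128) + (-149 + 2*I*√6)² = 1/16 + (-149 + 2*I*√6)²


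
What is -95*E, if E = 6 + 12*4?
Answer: -5130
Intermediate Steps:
E = 54 (E = 6 + 48 = 54)
-95*E = -95*54 = -5130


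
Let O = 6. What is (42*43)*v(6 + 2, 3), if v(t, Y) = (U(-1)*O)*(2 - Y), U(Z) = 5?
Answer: -54180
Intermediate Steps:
v(t, Y) = 60 - 30*Y (v(t, Y) = (5*6)*(2 - Y) = 30*(2 - Y) = 60 - 30*Y)
(42*43)*v(6 + 2, 3) = (42*43)*(60 - 30*3) = 1806*(60 - 90) = 1806*(-30) = -54180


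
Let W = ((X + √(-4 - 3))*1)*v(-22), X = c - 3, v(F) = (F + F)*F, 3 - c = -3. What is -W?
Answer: -2904 - 968*I*√7 ≈ -2904.0 - 2561.1*I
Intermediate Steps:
c = 6 (c = 3 - 1*(-3) = 3 + 3 = 6)
v(F) = 2*F² (v(F) = (2*F)*F = 2*F²)
X = 3 (X = 6 - 3 = 3)
W = 2904 + 968*I*√7 (W = ((3 + √(-4 - 3))*1)*(2*(-22)²) = ((3 + √(-7))*1)*(2*484) = ((3 + I*√7)*1)*968 = (3 + I*√7)*968 = 2904 + 968*I*√7 ≈ 2904.0 + 2561.1*I)
-W = -(2904 + 968*I*√7) = -2904 - 968*I*√7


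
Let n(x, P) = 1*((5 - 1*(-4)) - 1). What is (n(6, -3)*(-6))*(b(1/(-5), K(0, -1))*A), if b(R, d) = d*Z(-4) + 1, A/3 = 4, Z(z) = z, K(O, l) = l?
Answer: -2880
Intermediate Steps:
A = 12 (A = 3*4 = 12)
b(R, d) = 1 - 4*d (b(R, d) = d*(-4) + 1 = -4*d + 1 = 1 - 4*d)
n(x, P) = 8 (n(x, P) = 1*((5 + 4) - 1) = 1*(9 - 1) = 1*8 = 8)
(n(6, -3)*(-6))*(b(1/(-5), K(0, -1))*A) = (8*(-6))*((1 - 4*(-1))*12) = -48*(1 + 4)*12 = -240*12 = -48*60 = -2880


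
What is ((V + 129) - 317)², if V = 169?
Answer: 361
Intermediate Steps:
((V + 129) - 317)² = ((169 + 129) - 317)² = (298 - 317)² = (-19)² = 361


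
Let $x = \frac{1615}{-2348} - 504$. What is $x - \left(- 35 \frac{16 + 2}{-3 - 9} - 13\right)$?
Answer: $- \frac{1277753}{2348} \approx -544.19$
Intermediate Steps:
$x = - \frac{1185007}{2348}$ ($x = 1615 \left(- \frac{1}{2348}\right) - 504 = - \frac{1615}{2348} - 504 = - \frac{1185007}{2348} \approx -504.69$)
$x - \left(- 35 \frac{16 + 2}{-3 - 9} - 13\right) = - \frac{1185007}{2348} - \left(- 35 \frac{16 + 2}{-3 - 9} - 13\right) = - \frac{1185007}{2348} - \left(- 35 \frac{18}{-12} - 13\right) = - \frac{1185007}{2348} - \left(- 35 \cdot 18 \left(- \frac{1}{12}\right) - 13\right) = - \frac{1185007}{2348} - \left(\left(-35\right) \left(- \frac{3}{2}\right) - 13\right) = - \frac{1185007}{2348} - \left(\frac{105}{2} - 13\right) = - \frac{1185007}{2348} - \frac{79}{2} = - \frac{1277753}{2348}$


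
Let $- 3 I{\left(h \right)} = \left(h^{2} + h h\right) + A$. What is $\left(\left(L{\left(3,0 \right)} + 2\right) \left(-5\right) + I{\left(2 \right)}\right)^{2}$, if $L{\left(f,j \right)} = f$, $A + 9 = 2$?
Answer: $\frac{5776}{9} \approx 641.78$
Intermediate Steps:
$A = -7$ ($A = -9 + 2 = -7$)
$I{\left(h \right)} = \frac{7}{3} - \frac{2 h^{2}}{3}$ ($I{\left(h \right)} = - \frac{\left(h^{2} + h h\right) - 7}{3} = - \frac{\left(h^{2} + h^{2}\right) - 7}{3} = - \frac{2 h^{2} - 7}{3} = - \frac{-7 + 2 h^{2}}{3} = \frac{7}{3} - \frac{2 h^{2}}{3}$)
$\left(\left(L{\left(3,0 \right)} + 2\right) \left(-5\right) + I{\left(2 \right)}\right)^{2} = \left(\left(3 + 2\right) \left(-5\right) + \left(\frac{7}{3} - \frac{2 \cdot 2^{2}}{3}\right)\right)^{2} = \left(5 \left(-5\right) + \left(\frac{7}{3} - \frac{8}{3}\right)\right)^{2} = \left(-25 + \left(\frac{7}{3} - \frac{8}{3}\right)\right)^{2} = \left(-25 - \frac{1}{3}\right)^{2} = \left(- \frac{76}{3}\right)^{2} = \frac{5776}{9}$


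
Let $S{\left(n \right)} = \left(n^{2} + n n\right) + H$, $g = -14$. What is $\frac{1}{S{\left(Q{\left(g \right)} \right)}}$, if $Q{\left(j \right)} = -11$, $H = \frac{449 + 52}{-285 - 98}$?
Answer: $\frac{383}{92185} \approx 0.0041547$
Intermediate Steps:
$H = - \frac{501}{383}$ ($H = \frac{501}{-383} = 501 \left(- \frac{1}{383}\right) = - \frac{501}{383} \approx -1.3081$)
$S{\left(n \right)} = - \frac{501}{383} + 2 n^{2}$ ($S{\left(n \right)} = \left(n^{2} + n n\right) - \frac{501}{383} = \left(n^{2} + n^{2}\right) - \frac{501}{383} = 2 n^{2} - \frac{501}{383} = - \frac{501}{383} + 2 n^{2}$)
$\frac{1}{S{\left(Q{\left(g \right)} \right)}} = \frac{1}{- \frac{501}{383} + 2 \left(-11\right)^{2}} = \frac{1}{- \frac{501}{383} + 2 \cdot 121} = \frac{1}{- \frac{501}{383} + 242} = \frac{1}{\frac{92185}{383}} = \frac{383}{92185}$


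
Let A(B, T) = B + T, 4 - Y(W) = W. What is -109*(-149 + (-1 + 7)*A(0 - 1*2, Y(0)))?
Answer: 14933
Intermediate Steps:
Y(W) = 4 - W
-109*(-149 + (-1 + 7)*A(0 - 1*2, Y(0))) = -109*(-149 + (-1 + 7)*((0 - 1*2) + (4 - 1*0))) = -109*(-149 + 6*((0 - 2) + (4 + 0))) = -109*(-149 + 6*(-2 + 4)) = -109*(-149 + 6*2) = -109*(-149 + 12) = -109*(-137) = 14933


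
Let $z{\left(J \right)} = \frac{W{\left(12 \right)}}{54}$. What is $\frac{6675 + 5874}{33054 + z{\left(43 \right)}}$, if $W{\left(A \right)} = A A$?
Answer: $\frac{801}{2110} \approx 0.37962$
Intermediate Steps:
$W{\left(A \right)} = A^{2}$
$z{\left(J \right)} = \frac{8}{3}$ ($z{\left(J \right)} = \frac{12^{2}}{54} = 144 \cdot \frac{1}{54} = \frac{8}{3}$)
$\frac{6675 + 5874}{33054 + z{\left(43 \right)}} = \frac{6675 + 5874}{33054 + \frac{8}{3}} = \frac{12549}{\frac{99170}{3}} = 12549 \cdot \frac{3}{99170} = \frac{801}{2110}$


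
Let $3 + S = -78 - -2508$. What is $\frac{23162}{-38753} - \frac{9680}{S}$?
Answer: $- \frac{431343214}{94053531} \approx -4.5861$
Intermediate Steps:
$S = 2427$ ($S = -3 - -2430 = -3 + \left(-78 + 2508\right) = -3 + 2430 = 2427$)
$\frac{23162}{-38753} - \frac{9680}{S} = \frac{23162}{-38753} - \frac{9680}{2427} = 23162 \left(- \frac{1}{38753}\right) - \frac{9680}{2427} = - \frac{23162}{38753} - \frac{9680}{2427} = - \frac{431343214}{94053531}$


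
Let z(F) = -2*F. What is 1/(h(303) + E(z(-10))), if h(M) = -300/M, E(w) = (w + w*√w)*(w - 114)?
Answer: 959399/34249794380 - 479447*√5/8562448595 ≈ -9.7195e-5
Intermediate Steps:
E(w) = (-114 + w)*(w + w^(3/2)) (E(w) = (w + w^(3/2))*(-114 + w) = (-114 + w)*(w + w^(3/2)))
1/(h(303) + E(z(-10))) = 1/(-300/303 + ((-2*(-10))² + (-2*(-10))^(5/2) - (-228)*(-10) - 114*40*√5)) = 1/(-300*1/303 + (20² + 20^(5/2) - 114*20 - 4560*√5)) = 1/(-100/101 + (400 + 800*√5 - 2280 - 4560*√5)) = 1/(-100/101 + (-1880 - 3760*√5)) = 1/(-189980/101 - 3760*√5)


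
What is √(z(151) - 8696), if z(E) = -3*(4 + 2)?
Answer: I*√8714 ≈ 93.349*I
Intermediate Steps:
z(E) = -18 (z(E) = -3*6 = -18)
√(z(151) - 8696) = √(-18 - 8696) = √(-8714) = I*√8714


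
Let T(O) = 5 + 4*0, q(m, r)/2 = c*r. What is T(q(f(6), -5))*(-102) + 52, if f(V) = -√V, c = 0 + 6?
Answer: -458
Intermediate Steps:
c = 6
q(m, r) = 12*r (q(m, r) = 2*(6*r) = 12*r)
T(O) = 5 (T(O) = 5 + 0 = 5)
T(q(f(6), -5))*(-102) + 52 = 5*(-102) + 52 = -510 + 52 = -458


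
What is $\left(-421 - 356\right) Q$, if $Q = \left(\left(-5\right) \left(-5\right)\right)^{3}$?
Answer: $-12140625$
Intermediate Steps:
$Q = 15625$ ($Q = 25^{3} = 15625$)
$\left(-421 - 356\right) Q = \left(-421 - 356\right) 15625 = \left(-777\right) 15625 = -12140625$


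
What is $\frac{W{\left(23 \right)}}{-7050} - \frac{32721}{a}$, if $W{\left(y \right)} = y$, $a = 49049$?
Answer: $- \frac{17831629}{26599650} \approx -0.67037$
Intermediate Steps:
$\frac{W{\left(23 \right)}}{-7050} - \frac{32721}{a} = \frac{23}{-7050} - \frac{32721}{49049} = 23 \left(- \frac{1}{7050}\right) - \frac{2517}{3773} = - \frac{23}{7050} - \frac{2517}{3773} = - \frac{17831629}{26599650}$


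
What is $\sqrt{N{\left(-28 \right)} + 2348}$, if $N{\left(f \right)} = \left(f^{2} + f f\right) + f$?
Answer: $36 \sqrt{3} \approx 62.354$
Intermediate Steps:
$N{\left(f \right)} = f + 2 f^{2}$ ($N{\left(f \right)} = \left(f^{2} + f^{2}\right) + f = 2 f^{2} + f = f + 2 f^{2}$)
$\sqrt{N{\left(-28 \right)} + 2348} = \sqrt{- 28 \left(1 + 2 \left(-28\right)\right) + 2348} = \sqrt{- 28 \left(1 - 56\right) + 2348} = \sqrt{\left(-28\right) \left(-55\right) + 2348} = \sqrt{1540 + 2348} = \sqrt{3888} = 36 \sqrt{3}$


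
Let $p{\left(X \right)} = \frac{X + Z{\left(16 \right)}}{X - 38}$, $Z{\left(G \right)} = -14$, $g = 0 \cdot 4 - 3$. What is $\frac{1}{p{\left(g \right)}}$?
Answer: $\frac{41}{17} \approx 2.4118$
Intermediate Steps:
$g = -3$ ($g = 0 - 3 = -3$)
$p{\left(X \right)} = \frac{-14 + X}{-38 + X}$ ($p{\left(X \right)} = \frac{X - 14}{X - 38} = \frac{-14 + X}{-38 + X}$)
$\frac{1}{p{\left(g \right)}} = \frac{1}{\frac{1}{-38 - 3} \left(-14 - 3\right)} = \frac{1}{\frac{1}{-41} \left(-17\right)} = \frac{1}{\left(- \frac{1}{41}\right) \left(-17\right)} = \frac{1}{\frac{17}{41}} = \frac{41}{17}$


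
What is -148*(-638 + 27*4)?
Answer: 78440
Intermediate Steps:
-148*(-638 + 27*4) = -148*(-638 + 108) = -148*(-530) = 78440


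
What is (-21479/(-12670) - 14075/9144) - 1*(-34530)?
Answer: 2000236634063/57927240 ≈ 34530.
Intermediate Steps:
(-21479/(-12670) - 14075/9144) - 1*(-34530) = (-21479*(-1/12670) - 14075*1/9144) + 34530 = (21479/12670 - 14075/9144) + 34530 = 9036863/57927240 + 34530 = 2000236634063/57927240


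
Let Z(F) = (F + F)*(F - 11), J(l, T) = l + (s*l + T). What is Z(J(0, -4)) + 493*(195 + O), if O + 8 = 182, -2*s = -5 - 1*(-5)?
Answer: 182037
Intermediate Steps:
s = 0 (s = -(-5 - 1*(-5))/2 = -(-5 + 5)/2 = -1/2*0 = 0)
O = 174 (O = -8 + 182 = 174)
J(l, T) = T + l (J(l, T) = l + (0*l + T) = l + (0 + T) = l + T = T + l)
Z(F) = 2*F*(-11 + F) (Z(F) = (2*F)*(-11 + F) = 2*F*(-11 + F))
Z(J(0, -4)) + 493*(195 + O) = 2*(-4 + 0)*(-11 + (-4 + 0)) + 493*(195 + 174) = 2*(-4)*(-11 - 4) + 493*369 = 2*(-4)*(-15) + 181917 = 120 + 181917 = 182037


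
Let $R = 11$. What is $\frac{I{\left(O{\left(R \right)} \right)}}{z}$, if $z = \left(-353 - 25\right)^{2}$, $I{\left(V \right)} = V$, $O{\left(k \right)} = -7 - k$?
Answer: $- \frac{1}{7938} \approx -0.00012598$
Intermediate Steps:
$z = 142884$ ($z = \left(-378\right)^{2} = 142884$)
$\frac{I{\left(O{\left(R \right)} \right)}}{z} = \frac{-7 - 11}{142884} = \left(-7 - 11\right) \frac{1}{142884} = \left(-18\right) \frac{1}{142884} = - \frac{1}{7938}$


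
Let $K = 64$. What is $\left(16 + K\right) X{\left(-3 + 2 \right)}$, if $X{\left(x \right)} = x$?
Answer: $-80$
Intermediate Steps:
$\left(16 + K\right) X{\left(-3 + 2 \right)} = \left(16 + 64\right) \left(-3 + 2\right) = 80 \left(-1\right) = -80$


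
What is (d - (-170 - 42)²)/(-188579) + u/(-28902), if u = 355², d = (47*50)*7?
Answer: -22942134887/5450310258 ≈ -4.2093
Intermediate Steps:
d = 16450 (d = 2350*7 = 16450)
u = 126025
(d - (-170 - 42)²)/(-188579) + u/(-28902) = (16450 - (-170 - 42)²)/(-188579) + 126025/(-28902) = (16450 - 1*(-212)²)*(-1/188579) + 126025*(-1/28902) = (16450 - 1*44944)*(-1/188579) - 126025/28902 = (16450 - 44944)*(-1/188579) - 126025/28902 = -28494*(-1/188579) - 126025/28902 = 28494/188579 - 126025/28902 = -22942134887/5450310258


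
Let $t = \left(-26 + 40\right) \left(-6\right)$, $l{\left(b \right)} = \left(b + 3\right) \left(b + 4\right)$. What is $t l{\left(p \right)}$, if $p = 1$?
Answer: $-1680$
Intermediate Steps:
$l{\left(b \right)} = \left(3 + b\right) \left(4 + b\right)$
$t = -84$ ($t = 14 \left(-6\right) = -84$)
$t l{\left(p \right)} = - 84 \left(12 + 1^{2} + 7 \cdot 1\right) = - 84 \left(12 + 1 + 7\right) = \left(-84\right) 20 = -1680$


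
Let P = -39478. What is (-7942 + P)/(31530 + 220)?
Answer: -4742/3175 ≈ -1.4935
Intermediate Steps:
(-7942 + P)/(31530 + 220) = (-7942 - 39478)/(31530 + 220) = -47420/31750 = -47420*1/31750 = -4742/3175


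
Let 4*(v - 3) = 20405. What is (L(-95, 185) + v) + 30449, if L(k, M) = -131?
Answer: 141689/4 ≈ 35422.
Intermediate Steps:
v = 20417/4 (v = 3 + (1/4)*20405 = 3 + 20405/4 = 20417/4 ≈ 5104.3)
(L(-95, 185) + v) + 30449 = (-131 + 20417/4) + 30449 = 19893/4 + 30449 = 141689/4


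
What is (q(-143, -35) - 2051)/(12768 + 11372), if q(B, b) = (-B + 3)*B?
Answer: -22929/24140 ≈ -0.94983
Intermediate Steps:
q(B, b) = B*(3 - B) (q(B, b) = (3 - B)*B = B*(3 - B))
(q(-143, -35) - 2051)/(12768 + 11372) = (-143*(3 - 1*(-143)) - 2051)/(12768 + 11372) = (-143*(3 + 143) - 2051)/24140 = (-143*146 - 2051)*(1/24140) = (-20878 - 2051)*(1/24140) = -22929*1/24140 = -22929/24140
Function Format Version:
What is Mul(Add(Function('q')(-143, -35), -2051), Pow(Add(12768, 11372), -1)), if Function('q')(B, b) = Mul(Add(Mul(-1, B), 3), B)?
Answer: Rational(-22929, 24140) ≈ -0.94983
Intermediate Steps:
Function('q')(B, b) = Mul(B, Add(3, Mul(-1, B))) (Function('q')(B, b) = Mul(Add(3, Mul(-1, B)), B) = Mul(B, Add(3, Mul(-1, B))))
Mul(Add(Function('q')(-143, -35), -2051), Pow(Add(12768, 11372), -1)) = Mul(Add(Mul(-143, Add(3, Mul(-1, -143))), -2051), Pow(Add(12768, 11372), -1)) = Mul(Add(Mul(-143, Add(3, 143)), -2051), Pow(24140, -1)) = Mul(Add(Mul(-143, 146), -2051), Rational(1, 24140)) = Mul(Add(-20878, -2051), Rational(1, 24140)) = Mul(-22929, Rational(1, 24140)) = Rational(-22929, 24140)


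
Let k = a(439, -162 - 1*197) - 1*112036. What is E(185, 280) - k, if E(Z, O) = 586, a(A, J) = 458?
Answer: 112164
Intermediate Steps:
k = -111578 (k = 458 - 1*112036 = 458 - 112036 = -111578)
E(185, 280) - k = 586 - 1*(-111578) = 586 + 111578 = 112164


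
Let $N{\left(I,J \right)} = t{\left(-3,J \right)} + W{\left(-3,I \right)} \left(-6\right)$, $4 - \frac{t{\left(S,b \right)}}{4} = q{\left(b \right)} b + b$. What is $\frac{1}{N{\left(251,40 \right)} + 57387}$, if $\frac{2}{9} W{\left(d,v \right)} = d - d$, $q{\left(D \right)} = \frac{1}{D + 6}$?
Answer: $\frac{23}{1316509} \approx 1.747 \cdot 10^{-5}$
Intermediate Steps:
$q{\left(D \right)} = \frac{1}{6 + D}$
$t{\left(S,b \right)} = 16 - 4 b - \frac{4 b}{6 + b}$ ($t{\left(S,b \right)} = 16 - 4 \left(\frac{b}{6 + b} + b\right) = 16 - 4 \left(b + \frac{b}{6 + b}\right) = 16 - \left(4 b + \frac{4 b}{6 + b}\right) = 16 - 4 b - \frac{4 b}{6 + b}$)
$W{\left(d,v \right)} = 0$ ($W{\left(d,v \right)} = \frac{9 \left(d - d\right)}{2} = \frac{9}{2} \cdot 0 = 0$)
$N{\left(I,J \right)} = \frac{4 \left(24 - J^{2} - 3 J\right)}{6 + J}$ ($N{\left(I,J \right)} = \frac{4 \left(24 - J^{2} - 3 J\right)}{6 + J} + 0 \left(-6\right) = \frac{4 \left(24 - J^{2} - 3 J\right)}{6 + J} + 0 = \frac{4 \left(24 - J^{2} - 3 J\right)}{6 + J}$)
$\frac{1}{N{\left(251,40 \right)} + 57387} = \frac{1}{\frac{4 \left(24 - 40^{2} - 120\right)}{6 + 40} + 57387} = \frac{1}{\frac{4 \left(24 - 1600 - 120\right)}{46} + 57387} = \frac{1}{4 \cdot \frac{1}{46} \left(24 - 1600 - 120\right) + 57387} = \frac{1}{4 \cdot \frac{1}{46} \left(-1696\right) + 57387} = \frac{1}{- \frac{3392}{23} + 57387} = \frac{1}{\frac{1316509}{23}} = \frac{23}{1316509}$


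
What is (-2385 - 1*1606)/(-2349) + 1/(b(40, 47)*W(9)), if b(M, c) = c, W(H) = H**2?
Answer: 187606/110403 ≈ 1.6993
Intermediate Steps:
(-2385 - 1*1606)/(-2349) + 1/(b(40, 47)*W(9)) = (-2385 - 1*1606)/(-2349) + 1/(47*(9**2)) = (-2385 - 1606)*(-1/2349) + (1/47)/81 = -3991*(-1/2349) + (1/47)*(1/81) = 3991/2349 + 1/3807 = 187606/110403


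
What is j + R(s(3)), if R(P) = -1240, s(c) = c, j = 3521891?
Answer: 3520651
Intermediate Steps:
j + R(s(3)) = 3521891 - 1240 = 3520651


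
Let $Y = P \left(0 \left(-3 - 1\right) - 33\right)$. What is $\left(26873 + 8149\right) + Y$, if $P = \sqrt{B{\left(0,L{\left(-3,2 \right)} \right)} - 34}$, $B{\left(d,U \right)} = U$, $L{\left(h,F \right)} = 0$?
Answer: $35022 - 33 i \sqrt{34} \approx 35022.0 - 192.42 i$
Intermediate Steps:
$P = i \sqrt{34}$ ($P = \sqrt{0 - 34} = \sqrt{-34} = i \sqrt{34} \approx 5.8309 i$)
$Y = - 33 i \sqrt{34}$ ($Y = i \sqrt{34} \left(0 \left(-3 - 1\right) - 33\right) = i \sqrt{34} \left(0 \left(-4\right) - 33\right) = i \sqrt{34} \left(0 - 33\right) = i \sqrt{34} \left(-33\right) = - 33 i \sqrt{34} \approx - 192.42 i$)
$\left(26873 + 8149\right) + Y = \left(26873 + 8149\right) - 33 i \sqrt{34} = 35022 - 33 i \sqrt{34}$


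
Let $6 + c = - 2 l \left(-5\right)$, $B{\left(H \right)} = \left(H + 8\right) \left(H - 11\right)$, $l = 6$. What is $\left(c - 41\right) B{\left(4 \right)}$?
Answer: $-1092$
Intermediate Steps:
$B{\left(H \right)} = \left(-11 + H\right) \left(8 + H\right)$ ($B{\left(H \right)} = \left(8 + H\right) \left(H - 11\right) = \left(8 + H\right) \left(-11 + H\right) = \left(-11 + H\right) \left(8 + H\right)$)
$c = 54$ ($c = -6 + \left(-2\right) 6 \left(-5\right) = -6 - -60 = -6 + 60 = 54$)
$\left(c - 41\right) B{\left(4 \right)} = \left(54 - 41\right) \left(-88 + 4^{2} - 12\right) = 13 \left(-88 + 16 - 12\right) = 13 \left(-84\right) = -1092$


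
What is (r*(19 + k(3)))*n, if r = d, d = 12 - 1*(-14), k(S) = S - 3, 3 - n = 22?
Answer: -9386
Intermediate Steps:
n = -19 (n = 3 - 1*22 = 3 - 22 = -19)
k(S) = -3 + S
d = 26 (d = 12 + 14 = 26)
r = 26
(r*(19 + k(3)))*n = (26*(19 + (-3 + 3)))*(-19) = (26*(19 + 0))*(-19) = (26*19)*(-19) = 494*(-19) = -9386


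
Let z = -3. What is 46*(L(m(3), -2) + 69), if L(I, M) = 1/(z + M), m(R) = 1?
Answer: 15824/5 ≈ 3164.8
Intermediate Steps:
L(I, M) = 1/(-3 + M)
46*(L(m(3), -2) + 69) = 46*(1/(-3 - 2) + 69) = 46*(1/(-5) + 69) = 46*(-⅕ + 69) = 46*(344/5) = 15824/5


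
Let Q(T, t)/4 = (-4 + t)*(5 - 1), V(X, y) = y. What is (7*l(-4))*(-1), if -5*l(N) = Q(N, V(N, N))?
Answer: -896/5 ≈ -179.20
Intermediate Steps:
Q(T, t) = -64 + 16*t (Q(T, t) = 4*((-4 + t)*(5 - 1)) = 4*((-4 + t)*4) = 4*(-16 + 4*t) = -64 + 16*t)
l(N) = 64/5 - 16*N/5 (l(N) = -(-64 + 16*N)/5 = 64/5 - 16*N/5)
(7*l(-4))*(-1) = (7*(64/5 - 16/5*(-4)))*(-1) = (7*(64/5 + 64/5))*(-1) = (7*(128/5))*(-1) = (896/5)*(-1) = -896/5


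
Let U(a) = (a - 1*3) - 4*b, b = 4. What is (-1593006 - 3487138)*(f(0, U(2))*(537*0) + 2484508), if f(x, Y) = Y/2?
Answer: -12621658409152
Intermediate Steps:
U(a) = -19 + a (U(a) = (a - 1*3) - 4*4 = (a - 3) - 16 = (-3 + a) - 16 = -19 + a)
f(x, Y) = Y/2 (f(x, Y) = Y*(½) = Y/2)
(-1593006 - 3487138)*(f(0, U(2))*(537*0) + 2484508) = (-1593006 - 3487138)*(((-19 + 2)/2)*(537*0) + 2484508) = -5080144*(((½)*(-17))*0 + 2484508) = -5080144*(-17/2*0 + 2484508) = -5080144*(0 + 2484508) = -5080144*2484508 = -12621658409152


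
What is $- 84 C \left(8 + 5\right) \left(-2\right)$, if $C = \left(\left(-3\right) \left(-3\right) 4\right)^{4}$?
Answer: $3668281344$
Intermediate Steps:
$C = 1679616$ ($C = \left(9 \cdot 4\right)^{4} = 36^{4} = 1679616$)
$- 84 C \left(8 + 5\right) \left(-2\right) = \left(-84\right) 1679616 \left(8 + 5\right) \left(-2\right) = - 141087744 \cdot 13 \left(-2\right) = \left(-141087744\right) \left(-26\right) = 3668281344$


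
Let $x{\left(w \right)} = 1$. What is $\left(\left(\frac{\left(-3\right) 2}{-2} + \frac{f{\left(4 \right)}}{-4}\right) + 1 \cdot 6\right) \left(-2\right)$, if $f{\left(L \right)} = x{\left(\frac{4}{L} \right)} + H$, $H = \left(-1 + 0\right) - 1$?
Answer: $- \frac{37}{2} \approx -18.5$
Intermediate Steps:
$H = -2$ ($H = -1 - 1 = -2$)
$f{\left(L \right)} = -1$ ($f{\left(L \right)} = 1 - 2 = -1$)
$\left(\left(\frac{\left(-3\right) 2}{-2} + \frac{f{\left(4 \right)}}{-4}\right) + 1 \cdot 6\right) \left(-2\right) = \left(\left(\frac{\left(-3\right) 2}{-2} - \frac{1}{-4}\right) + 1 \cdot 6\right) \left(-2\right) = \left(\left(\left(-6\right) \left(- \frac{1}{2}\right) - - \frac{1}{4}\right) + 6\right) \left(-2\right) = \left(\left(3 + \frac{1}{4}\right) + 6\right) \left(-2\right) = \left(\frac{13}{4} + 6\right) \left(-2\right) = \frac{37}{4} \left(-2\right) = - \frac{37}{2}$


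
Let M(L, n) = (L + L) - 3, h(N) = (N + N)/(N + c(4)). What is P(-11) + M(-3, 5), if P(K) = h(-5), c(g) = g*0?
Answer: -7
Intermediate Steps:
c(g) = 0
h(N) = 2 (h(N) = (N + N)/(N + 0) = (2*N)/N = 2)
P(K) = 2
M(L, n) = -3 + 2*L (M(L, n) = 2*L - 3 = -3 + 2*L)
P(-11) + M(-3, 5) = 2 + (-3 + 2*(-3)) = 2 + (-3 - 6) = 2 - 9 = -7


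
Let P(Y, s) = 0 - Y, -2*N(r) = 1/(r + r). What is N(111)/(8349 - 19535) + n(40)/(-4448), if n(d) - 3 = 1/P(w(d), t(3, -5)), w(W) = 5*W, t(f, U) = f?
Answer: -371761777/552284140800 ≈ -0.00067313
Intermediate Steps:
N(r) = -1/(4*r) (N(r) = -1/(2*(r + r)) = -1/(2*r)/2 = -1/(4*r))
P(Y, s) = -Y
n(d) = 3 - 1/(5*d) (n(d) = 3 + 1/(-5*d) = 3 - 1/(5*d))
N(111)/(8349 - 19535) + n(40)/(-4448) = (-¼/111)/(8349 - 19535) + (3 - ⅕/40)/(-4448) = -¼*1/111/(-11186) + (3 - ⅕*1/40)*(-1/4448) = -1/444*(-1/11186) + (3 - 1/200)*(-1/4448) = 1/4966584 + (599/200)*(-1/4448) = 1/4966584 - 599/889600 = -371761777/552284140800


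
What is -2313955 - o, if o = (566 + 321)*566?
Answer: -2815997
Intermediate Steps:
o = 502042 (o = 887*566 = 502042)
-2313955 - o = -2313955 - 1*502042 = -2313955 - 502042 = -2815997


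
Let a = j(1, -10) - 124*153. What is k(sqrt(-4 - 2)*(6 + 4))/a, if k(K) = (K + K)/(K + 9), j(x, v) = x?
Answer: -20*sqrt(6)/(-170739*I + 189710*sqrt(6)) ≈ -9.2885e-5 - 3.4128e-5*I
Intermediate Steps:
k(K) = 2*K/(9 + K) (k(K) = (2*K)/(9 + K) = 2*K/(9 + K))
a = -18971 (a = 1 - 124*153 = 1 - 18972 = -18971)
k(sqrt(-4 - 2)*(6 + 4))/a = (2*(sqrt(-4 - 2)*(6 + 4))/(9 + sqrt(-4 - 2)*(6 + 4)))/(-18971) = (2*(sqrt(-6)*10)/(9 + sqrt(-6)*10))*(-1/18971) = (2*((I*sqrt(6))*10)/(9 + (I*sqrt(6))*10))*(-1/18971) = (2*(10*I*sqrt(6))/(9 + 10*I*sqrt(6)))*(-1/18971) = (20*I*sqrt(6)/(9 + 10*I*sqrt(6)))*(-1/18971) = -20*I*sqrt(6)/(18971*(9 + 10*I*sqrt(6)))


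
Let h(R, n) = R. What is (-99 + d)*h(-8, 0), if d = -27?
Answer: 1008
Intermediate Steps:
(-99 + d)*h(-8, 0) = (-99 - 27)*(-8) = -126*(-8) = 1008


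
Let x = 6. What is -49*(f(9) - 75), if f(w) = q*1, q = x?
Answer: 3381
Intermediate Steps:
q = 6
f(w) = 6 (f(w) = 6*1 = 6)
-49*(f(9) - 75) = -49*(6 - 75) = -49*(-69) = 3381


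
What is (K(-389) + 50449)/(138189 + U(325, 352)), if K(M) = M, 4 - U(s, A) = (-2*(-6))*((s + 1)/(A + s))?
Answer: 33890620/93552749 ≈ 0.36226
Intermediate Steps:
U(s, A) = 4 - 12*(1 + s)/(A + s) (U(s, A) = 4 - (-2*(-6))*(s + 1)/(A + s) = 4 - 12*(1 + s)/(A + s))
(K(-389) + 50449)/(138189 + U(325, 352)) = (-389 + 50449)/(138189 + 4*(-3 + 352 - 2*325)/(352 + 325)) = 50060/(138189 + 4*(-3 + 352 - 650)/677) = 50060/(138189 + 4*(1/677)*(-301)) = 50060/(138189 - 1204/677) = 50060/(93552749/677) = 50060*(677/93552749) = 33890620/93552749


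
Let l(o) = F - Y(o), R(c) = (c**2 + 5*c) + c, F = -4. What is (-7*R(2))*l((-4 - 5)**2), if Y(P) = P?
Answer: 9520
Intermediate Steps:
R(c) = c**2 + 6*c
l(o) = -4 - o
(-7*R(2))*l((-4 - 5)**2) = (-14*(6 + 2))*(-4 - (-4 - 5)**2) = (-14*8)*(-4 - 1*(-9)**2) = (-7*16)*(-4 - 1*81) = -112*(-4 - 81) = -112*(-85) = 9520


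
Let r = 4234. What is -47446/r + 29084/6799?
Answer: -99721849/14393483 ≈ -6.9283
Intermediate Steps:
-47446/r + 29084/6799 = -47446/4234 + 29084/6799 = -47446*1/4234 + 29084*(1/6799) = -23723/2117 + 29084/6799 = -99721849/14393483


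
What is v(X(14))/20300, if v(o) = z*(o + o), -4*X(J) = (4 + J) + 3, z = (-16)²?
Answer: -96/725 ≈ -0.13241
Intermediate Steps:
z = 256
X(J) = -7/4 - J/4 (X(J) = -((4 + J) + 3)/4 = -(7 + J)/4 = -7/4 - J/4)
v(o) = 512*o (v(o) = 256*(o + o) = 256*(2*o) = 512*o)
v(X(14))/20300 = (512*(-7/4 - ¼*14))/20300 = (512*(-7/4 - 7/2))*(1/20300) = (512*(-21/4))*(1/20300) = -2688*1/20300 = -96/725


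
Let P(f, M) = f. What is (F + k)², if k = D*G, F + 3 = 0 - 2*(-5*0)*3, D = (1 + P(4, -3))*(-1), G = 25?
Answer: 16384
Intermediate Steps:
D = -5 (D = (1 + 4)*(-1) = 5*(-1) = -5)
F = -3 (F = -3 + (0 - 2*(-5*0)*3) = -3 + (0 - 0*3) = -3 + (0 - 2*0) = -3 + (0 + 0) = -3 + 0 = -3)
k = -125 (k = -5*25 = -125)
(F + k)² = (-3 - 125)² = (-128)² = 16384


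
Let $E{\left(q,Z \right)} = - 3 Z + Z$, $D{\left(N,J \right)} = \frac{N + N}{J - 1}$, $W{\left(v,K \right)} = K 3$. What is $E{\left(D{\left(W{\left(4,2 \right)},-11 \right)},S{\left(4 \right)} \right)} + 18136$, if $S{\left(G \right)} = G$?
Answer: $18128$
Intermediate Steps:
$W{\left(v,K \right)} = 3 K$
$D{\left(N,J \right)} = \frac{2 N}{-1 + J}$
$E{\left(q,Z \right)} = - 2 Z$
$E{\left(D{\left(W{\left(4,2 \right)},-11 \right)},S{\left(4 \right)} \right)} + 18136 = \left(-2\right) 4 + 18136 = -8 + 18136 = 18128$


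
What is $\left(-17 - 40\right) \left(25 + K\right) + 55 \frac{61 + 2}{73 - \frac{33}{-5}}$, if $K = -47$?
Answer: $\frac{516417}{398} \approx 1297.5$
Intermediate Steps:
$\left(-17 - 40\right) \left(25 + K\right) + 55 \frac{61 + 2}{73 - \frac{33}{-5}} = \left(-17 - 40\right) \left(25 - 47\right) + 55 \frac{61 + 2}{73 - \frac{33}{-5}} = \left(-57\right) \left(-22\right) + 55 \frac{63}{73 - - \frac{33}{5}} = 1254 + 55 \frac{63}{73 + \frac{33}{5}} = 1254 + 55 \frac{63}{\frac{398}{5}} = 1254 + 55 \cdot 63 \cdot \frac{5}{398} = 1254 + 55 \cdot \frac{315}{398} = 1254 + \frac{17325}{398} = \frac{516417}{398}$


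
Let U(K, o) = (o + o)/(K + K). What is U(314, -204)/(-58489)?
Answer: 102/9182773 ≈ 1.1108e-5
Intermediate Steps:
U(K, o) = o/K (U(K, o) = (2*o)/((2*K)) = (2*o)*(1/(2*K)) = o/K)
U(314, -204)/(-58489) = -204/314/(-58489) = -204*1/314*(-1/58489) = -102/157*(-1/58489) = 102/9182773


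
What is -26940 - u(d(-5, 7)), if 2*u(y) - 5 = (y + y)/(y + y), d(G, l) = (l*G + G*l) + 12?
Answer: -26943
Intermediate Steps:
d(G, l) = 12 + 2*G*l (d(G, l) = (G*l + G*l) + 12 = 2*G*l + 12 = 12 + 2*G*l)
u(y) = 3 (u(y) = 5/2 + ((y + y)/(y + y))/2 = 5/2 + ((2*y)/((2*y)))/2 = 5/2 + ((2*y)*(1/(2*y)))/2 = 5/2 + (½)*1 = 5/2 + ½ = 3)
-26940 - u(d(-5, 7)) = -26940 - 1*3 = -26940 - 3 = -26943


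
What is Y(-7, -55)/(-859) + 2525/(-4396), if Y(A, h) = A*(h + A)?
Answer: -4076839/3776164 ≈ -1.0796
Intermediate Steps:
Y(A, h) = A*(A + h)
Y(-7, -55)/(-859) + 2525/(-4396) = -7*(-7 - 55)/(-859) + 2525/(-4396) = -7*(-62)*(-1/859) + 2525*(-1/4396) = 434*(-1/859) - 2525/4396 = -434/859 - 2525/4396 = -4076839/3776164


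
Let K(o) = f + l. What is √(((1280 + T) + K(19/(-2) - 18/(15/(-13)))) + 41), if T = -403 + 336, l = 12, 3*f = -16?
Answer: √11346/3 ≈ 35.506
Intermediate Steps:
f = -16/3 (f = (⅓)*(-16) = -16/3 ≈ -5.3333)
T = -67
K(o) = 20/3 (K(o) = -16/3 + 12 = 20/3)
√(((1280 + T) + K(19/(-2) - 18/(15/(-13)))) + 41) = √(((1280 - 67) + 20/3) + 41) = √((1213 + 20/3) + 41) = √(3659/3 + 41) = √(3782/3) = √11346/3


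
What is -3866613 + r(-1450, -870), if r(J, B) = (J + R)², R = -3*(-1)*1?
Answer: -1772804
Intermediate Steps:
R = 3 (R = 3*1 = 3)
r(J, B) = (3 + J)² (r(J, B) = (J + 3)² = (3 + J)²)
-3866613 + r(-1450, -870) = -3866613 + (3 - 1450)² = -3866613 + (-1447)² = -3866613 + 2093809 = -1772804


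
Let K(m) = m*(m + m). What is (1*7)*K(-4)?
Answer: 224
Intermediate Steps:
K(m) = 2*m² (K(m) = m*(2*m) = 2*m²)
(1*7)*K(-4) = (1*7)*(2*(-4)²) = 7*(2*16) = 7*32 = 224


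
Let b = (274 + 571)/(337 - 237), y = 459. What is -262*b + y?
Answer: -17549/10 ≈ -1754.9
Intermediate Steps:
b = 169/20 (b = 845/100 = 845*(1/100) = 169/20 ≈ 8.4500)
-262*b + y = -262*169/20 + 459 = -22139/10 + 459 = -17549/10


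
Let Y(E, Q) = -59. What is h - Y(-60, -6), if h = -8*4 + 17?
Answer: 44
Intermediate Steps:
h = -15 (h = -32 + 17 = -15)
h - Y(-60, -6) = -15 - 1*(-59) = -15 + 59 = 44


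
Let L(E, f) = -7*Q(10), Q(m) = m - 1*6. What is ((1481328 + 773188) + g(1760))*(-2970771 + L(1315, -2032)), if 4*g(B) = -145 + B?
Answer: -26795653353521/4 ≈ -6.6989e+12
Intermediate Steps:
Q(m) = -6 + m (Q(m) = m - 6 = -6 + m)
g(B) = -145/4 + B/4 (g(B) = (-145 + B)/4 = -145/4 + B/4)
L(E, f) = -28 (L(E, f) = -7*(-6 + 10) = -7*4 = -28)
((1481328 + 773188) + g(1760))*(-2970771 + L(1315, -2032)) = ((1481328 + 773188) + (-145/4 + (¼)*1760))*(-2970771 - 28) = (2254516 + (-145/4 + 440))*(-2970799) = (2254516 + 1615/4)*(-2970799) = (9019679/4)*(-2970799) = -26795653353521/4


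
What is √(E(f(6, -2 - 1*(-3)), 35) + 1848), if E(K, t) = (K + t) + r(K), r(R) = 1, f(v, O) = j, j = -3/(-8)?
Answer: 15*√134/4 ≈ 43.409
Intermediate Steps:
j = 3/8 (j = -3*(-⅛) = 3/8 ≈ 0.37500)
f(v, O) = 3/8
E(K, t) = 1 + K + t (E(K, t) = (K + t) + 1 = 1 + K + t)
√(E(f(6, -2 - 1*(-3)), 35) + 1848) = √((1 + 3/8 + 35) + 1848) = √(291/8 + 1848) = √(15075/8) = 15*√134/4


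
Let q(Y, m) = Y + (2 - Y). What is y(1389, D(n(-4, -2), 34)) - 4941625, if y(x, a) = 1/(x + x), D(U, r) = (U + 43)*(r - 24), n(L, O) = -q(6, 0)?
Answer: -13727834249/2778 ≈ -4.9416e+6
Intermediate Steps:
q(Y, m) = 2
n(L, O) = -2 (n(L, O) = -1*2 = -2)
D(U, r) = (-24 + r)*(43 + U) (D(U, r) = (43 + U)*(-24 + r) = (-24 + r)*(43 + U))
y(x, a) = 1/(2*x)
y(1389, D(n(-4, -2), 34)) - 4941625 = (½)/1389 - 4941625 = (½)*(1/1389) - 4941625 = 1/2778 - 4941625 = -13727834249/2778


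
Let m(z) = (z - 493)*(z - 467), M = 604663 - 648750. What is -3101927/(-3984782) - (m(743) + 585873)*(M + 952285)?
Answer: -2369966423732037901/3984782 ≈ -5.9475e+11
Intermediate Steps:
M = -44087
m(z) = (-493 + z)*(-467 + z)
-3101927/(-3984782) - (m(743) + 585873)*(M + 952285) = -3101927/(-3984782) - ((230231 + 743**2 - 960*743) + 585873)*(-44087 + 952285) = -3101927*(-1/3984782) - ((230231 + 552049 - 713280) + 585873)*908198 = 3101927/3984782 - (69000 + 585873)*908198 = 3101927/3984782 - 654873*908198 = 3101927/3984782 - 1*594754348854 = 3101927/3984782 - 594754348854 = -2369966423732037901/3984782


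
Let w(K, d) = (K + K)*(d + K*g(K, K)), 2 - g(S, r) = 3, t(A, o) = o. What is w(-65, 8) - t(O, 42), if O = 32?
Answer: -9532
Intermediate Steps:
g(S, r) = -1 (g(S, r) = 2 - 1*3 = 2 - 3 = -1)
w(K, d) = 2*K*(d - K) (w(K, d) = (K + K)*(d + K*(-1)) = (2*K)*(d - K) = 2*K*(d - K))
w(-65, 8) - t(O, 42) = 2*(-65)*(8 - 1*(-65)) - 1*42 = 2*(-65)*(8 + 65) - 42 = 2*(-65)*73 - 42 = -9490 - 42 = -9532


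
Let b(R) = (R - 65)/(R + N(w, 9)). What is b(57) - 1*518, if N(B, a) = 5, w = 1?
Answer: -16062/31 ≈ -518.13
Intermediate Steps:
b(R) = (-65 + R)/(5 + R) (b(R) = (R - 65)/(R + 5) = (-65 + R)/(5 + R))
b(57) - 1*518 = (-65 + 57)/(5 + 57) - 1*518 = -8/62 - 518 = (1/62)*(-8) - 518 = -4/31 - 518 = -16062/31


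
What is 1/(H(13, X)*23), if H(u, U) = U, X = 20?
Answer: 1/460 ≈ 0.0021739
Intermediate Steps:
1/(H(13, X)*23) = 1/(20*23) = 1/460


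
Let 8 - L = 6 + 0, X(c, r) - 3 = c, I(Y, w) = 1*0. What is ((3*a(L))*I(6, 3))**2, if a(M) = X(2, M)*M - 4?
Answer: 0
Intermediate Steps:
I(Y, w) = 0
X(c, r) = 3 + c
L = 2 (L = 8 - (6 + 0) = 8 - 1*6 = 8 - 6 = 2)
a(M) = -4 + 5*M (a(M) = (3 + 2)*M - 4 = 5*M - 4 = -4 + 5*M)
((3*a(L))*I(6, 3))**2 = ((3*(-4 + 5*2))*0)**2 = ((3*(-4 + 10))*0)**2 = ((3*6)*0)**2 = (18*0)**2 = 0**2 = 0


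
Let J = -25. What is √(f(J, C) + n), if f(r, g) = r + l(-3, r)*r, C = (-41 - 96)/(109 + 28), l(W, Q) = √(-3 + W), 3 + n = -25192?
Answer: √(-25220 - 25*I*√6) ≈ 0.193 - 158.81*I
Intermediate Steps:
n = -25195 (n = -3 - 25192 = -25195)
C = -1 (C = -137/137 = -137*1/137 = -1)
f(r, g) = r + I*r*√6 (f(r, g) = r + √(-3 - 3)*r = r + √(-6)*r = r + (I*√6)*r = r + I*r*√6)
√(f(J, C) + n) = √(-25*(1 + I*√6) - 25195) = √((-25 - 25*I*√6) - 25195) = √(-25220 - 25*I*√6)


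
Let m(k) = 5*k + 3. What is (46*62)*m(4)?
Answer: 65596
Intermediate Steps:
m(k) = 3 + 5*k
(46*62)*m(4) = (46*62)*(3 + 5*4) = 2852*(3 + 20) = 2852*23 = 65596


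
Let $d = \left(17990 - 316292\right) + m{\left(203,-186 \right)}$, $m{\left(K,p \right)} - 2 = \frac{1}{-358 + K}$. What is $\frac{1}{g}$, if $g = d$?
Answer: $- \frac{155}{46236501} \approx -3.3523 \cdot 10^{-6}$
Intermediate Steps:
$m{\left(K,p \right)} = 2 + \frac{1}{-358 + K}$
$d = - \frac{46236501}{155}$ ($d = \left(17990 - 316292\right) + \frac{-715 + 2 \cdot 203}{-358 + 203} = -298302 + \frac{-715 + 406}{-155} = -298302 - - \frac{309}{155} = -298302 + \frac{309}{155} = - \frac{46236501}{155} \approx -2.983 \cdot 10^{5}$)
$g = - \frac{46236501}{155} \approx -2.983 \cdot 10^{5}$
$\frac{1}{g} = \frac{1}{- \frac{46236501}{155}} = - \frac{155}{46236501}$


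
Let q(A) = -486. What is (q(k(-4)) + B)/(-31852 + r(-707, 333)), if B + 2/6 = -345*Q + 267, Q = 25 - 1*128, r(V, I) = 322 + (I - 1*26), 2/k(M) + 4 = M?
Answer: -105947/93669 ≈ -1.1311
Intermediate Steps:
k(M) = 2/(-4 + M)
r(V, I) = 296 + I (r(V, I) = 322 + (I - 26) = 322 + (-26 + I) = 296 + I)
Q = -103 (Q = 25 - 128 = -103)
B = 107405/3 (B = -1/3 + (-345*(-103) + 267) = -1/3 + (35535 + 267) = -1/3 + 35802 = 107405/3 ≈ 35802.)
(q(k(-4)) + B)/(-31852 + r(-707, 333)) = (-486 + 107405/3)/(-31852 + (296 + 333)) = 105947/(3*(-31852 + 629)) = (105947/3)/(-31223) = (105947/3)*(-1/31223) = -105947/93669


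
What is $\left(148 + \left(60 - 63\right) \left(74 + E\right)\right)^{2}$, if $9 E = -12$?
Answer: $4900$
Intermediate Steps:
$E = - \frac{4}{3}$ ($E = \frac{1}{9} \left(-12\right) = - \frac{4}{3} \approx -1.3333$)
$\left(148 + \left(60 - 63\right) \left(74 + E\right)\right)^{2} = \left(148 + \left(60 - 63\right) \left(74 - \frac{4}{3}\right)\right)^{2} = \left(148 - 218\right)^{2} = \left(-70\right)^{2} = 4900$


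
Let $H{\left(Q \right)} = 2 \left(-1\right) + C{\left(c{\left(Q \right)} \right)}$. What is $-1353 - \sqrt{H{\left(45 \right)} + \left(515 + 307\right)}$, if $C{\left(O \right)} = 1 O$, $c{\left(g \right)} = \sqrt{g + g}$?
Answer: $-1353 - \sqrt{820 + 3 \sqrt{10}} \approx -1381.8$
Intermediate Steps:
$c{\left(g \right)} = \sqrt{2} \sqrt{g}$ ($c{\left(g \right)} = \sqrt{2 g} = \sqrt{2} \sqrt{g}$)
$C{\left(O \right)} = O$
$H{\left(Q \right)} = -2 + \sqrt{2} \sqrt{Q}$ ($H{\left(Q \right)} = 2 \left(-1\right) + \sqrt{2} \sqrt{Q} = -2 + \sqrt{2} \sqrt{Q}$)
$-1353 - \sqrt{H{\left(45 \right)} + \left(515 + 307\right)} = -1353 - \sqrt{\left(-2 + \sqrt{2} \sqrt{45}\right) + \left(515 + 307\right)} = -1353 - \sqrt{\left(-2 + \sqrt{2} \cdot 3 \sqrt{5}\right) + 822} = -1353 - \sqrt{\left(-2 + 3 \sqrt{10}\right) + 822} = -1353 - \sqrt{820 + 3 \sqrt{10}}$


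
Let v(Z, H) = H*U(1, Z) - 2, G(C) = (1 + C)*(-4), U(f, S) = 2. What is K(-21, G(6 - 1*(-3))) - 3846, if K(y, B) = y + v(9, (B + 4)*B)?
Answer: -989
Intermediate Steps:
G(C) = -4 - 4*C
v(Z, H) = -2 + 2*H (v(Z, H) = H*2 - 2 = 2*H - 2 = -2 + 2*H)
K(y, B) = -2 + y + 2*B*(4 + B) (K(y, B) = y + (-2 + 2*((B + 4)*B)) = y + (-2 + 2*((4 + B)*B)) = y + (-2 + 2*(B*(4 + B))) = y + (-2 + 2*B*(4 + B)) = -2 + y + 2*B*(4 + B))
K(-21, G(6 - 1*(-3))) - 3846 = (-2 - 21 + 2*(-4 - 4*(6 - 1*(-3)))*(4 + (-4 - 4*(6 - 1*(-3))))) - 3846 = (-2 - 21 + 2*(-4 - 4*(6 + 3))*(4 + (-4 - 4*(6 + 3)))) - 3846 = (-2 - 21 + 2*(-4 - 4*9)*(4 + (-4 - 4*9))) - 3846 = (-2 - 21 + 2*(-4 - 36)*(4 + (-4 - 36))) - 3846 = (-2 - 21 + 2*(-40)*(4 - 40)) - 3846 = (-2 - 21 + 2*(-40)*(-36)) - 3846 = (-2 - 21 + 2880) - 3846 = 2857 - 3846 = -989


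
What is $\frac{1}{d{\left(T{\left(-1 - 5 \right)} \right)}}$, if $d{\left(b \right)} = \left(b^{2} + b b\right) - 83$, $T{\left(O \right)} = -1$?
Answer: $- \frac{1}{81} \approx -0.012346$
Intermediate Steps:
$d{\left(b \right)} = -83 + 2 b^{2}$ ($d{\left(b \right)} = \left(b^{2} + b^{2}\right) - 83 = 2 b^{2} - 83 = -83 + 2 b^{2}$)
$\frac{1}{d{\left(T{\left(-1 - 5 \right)} \right)}} = \frac{1}{-83 + 2 \left(-1\right)^{2}} = \frac{1}{-83 + 2 \cdot 1} = \frac{1}{-83 + 2} = \frac{1}{-81} = - \frac{1}{81}$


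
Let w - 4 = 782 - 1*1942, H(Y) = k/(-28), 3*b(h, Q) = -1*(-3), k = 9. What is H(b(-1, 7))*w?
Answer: 2601/7 ≈ 371.57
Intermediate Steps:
b(h, Q) = 1 (b(h, Q) = (-1*(-3))/3 = (⅓)*3 = 1)
H(Y) = -9/28 (H(Y) = 9/(-28) = 9*(-1/28) = -9/28)
w = -1156 (w = 4 + (782 - 1*1942) = 4 + (782 - 1942) = 4 - 1160 = -1156)
H(b(-1, 7))*w = -9/28*(-1156) = 2601/7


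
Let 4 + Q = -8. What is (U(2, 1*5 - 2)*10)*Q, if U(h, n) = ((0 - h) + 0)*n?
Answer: 720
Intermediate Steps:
U(h, n) = -h*n (U(h, n) = (-h + 0)*n = (-h)*n = -h*n)
Q = -12 (Q = -4 - 8 = -12)
(U(2, 1*5 - 2)*10)*Q = (-1*2*(1*5 - 2)*10)*(-12) = (-1*2*(5 - 2)*10)*(-12) = (-1*2*3*10)*(-12) = -6*10*(-12) = -60*(-12) = 720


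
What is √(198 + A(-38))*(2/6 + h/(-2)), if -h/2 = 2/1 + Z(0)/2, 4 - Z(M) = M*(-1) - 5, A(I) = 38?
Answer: 41*√59/3 ≈ 104.98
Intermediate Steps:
Z(M) = 9 + M (Z(M) = 4 - (M*(-1) - 5) = 4 - (-M - 5) = 4 - (-5 - M) = 4 + (5 + M) = 9 + M)
h = -13 (h = -2*(2/1 + (9 + 0)/2) = -2*(2*1 + 9*(½)) = -2*(2 + 9/2) = -2*13/2 = -13)
√(198 + A(-38))*(2/6 + h/(-2)) = √(198 + 38)*(2/6 - 13/(-2)) = √236*(2*(⅙) - 13*(-½)) = (2*√59)*(⅓ + 13/2) = (2*√59)*(41/6) = 41*√59/3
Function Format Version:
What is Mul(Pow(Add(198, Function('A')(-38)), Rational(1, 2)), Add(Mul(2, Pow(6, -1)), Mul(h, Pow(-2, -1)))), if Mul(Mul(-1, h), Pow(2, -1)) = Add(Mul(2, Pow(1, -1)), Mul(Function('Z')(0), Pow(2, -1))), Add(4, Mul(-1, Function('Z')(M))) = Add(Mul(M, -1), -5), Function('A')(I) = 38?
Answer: Mul(Rational(41, 3), Pow(59, Rational(1, 2))) ≈ 104.98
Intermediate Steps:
Function('Z')(M) = Add(9, M) (Function('Z')(M) = Add(4, Mul(-1, Add(Mul(M, -1), -5))) = Add(4, Mul(-1, Add(Mul(-1, M), -5))) = Add(4, Mul(-1, Add(-5, Mul(-1, M)))) = Add(4, Add(5, M)) = Add(9, M))
h = -13 (h = Mul(-2, Add(Mul(2, Pow(1, -1)), Mul(Add(9, 0), Pow(2, -1)))) = Mul(-2, Add(Mul(2, 1), Mul(9, Rational(1, 2)))) = Mul(-2, Add(2, Rational(9, 2))) = Mul(-2, Rational(13, 2)) = -13)
Mul(Pow(Add(198, Function('A')(-38)), Rational(1, 2)), Add(Mul(2, Pow(6, -1)), Mul(h, Pow(-2, -1)))) = Mul(Pow(Add(198, 38), Rational(1, 2)), Add(Mul(2, Pow(6, -1)), Mul(-13, Pow(-2, -1)))) = Mul(Pow(236, Rational(1, 2)), Add(Mul(2, Rational(1, 6)), Mul(-13, Rational(-1, 2)))) = Mul(Mul(2, Pow(59, Rational(1, 2))), Add(Rational(1, 3), Rational(13, 2))) = Mul(Mul(2, Pow(59, Rational(1, 2))), Rational(41, 6)) = Mul(Rational(41, 3), Pow(59, Rational(1, 2)))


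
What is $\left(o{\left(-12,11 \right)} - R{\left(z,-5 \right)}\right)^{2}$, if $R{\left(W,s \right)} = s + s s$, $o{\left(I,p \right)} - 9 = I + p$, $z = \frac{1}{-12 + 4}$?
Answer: $144$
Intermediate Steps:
$z = - \frac{1}{8}$ ($z = \frac{1}{-8} = - \frac{1}{8} \approx -0.125$)
$o{\left(I,p \right)} = 9 + I + p$ ($o{\left(I,p \right)} = 9 + \left(I + p\right) = 9 + I + p$)
$R{\left(W,s \right)} = s + s^{2}$
$\left(o{\left(-12,11 \right)} - R{\left(z,-5 \right)}\right)^{2} = \left(\left(9 - 12 + 11\right) - - 5 \left(1 - 5\right)\right)^{2} = \left(8 - \left(-5\right) \left(-4\right)\right)^{2} = \left(8 - 20\right)^{2} = \left(-12\right)^{2} = 144$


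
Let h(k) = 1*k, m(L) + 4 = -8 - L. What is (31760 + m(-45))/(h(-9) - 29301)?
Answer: -31793/29310 ≈ -1.0847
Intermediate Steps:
m(L) = -12 - L (m(L) = -4 + (-8 - L) = -12 - L)
h(k) = k
(31760 + m(-45))/(h(-9) - 29301) = (31760 + (-12 - 1*(-45)))/(-9 - 29301) = (31760 + (-12 + 45))/(-29310) = (31760 + 33)*(-1/29310) = 31793*(-1/29310) = -31793/29310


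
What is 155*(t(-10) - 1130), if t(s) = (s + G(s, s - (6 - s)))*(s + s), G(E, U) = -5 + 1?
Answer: -131750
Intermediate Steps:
G(E, U) = -4
t(s) = 2*s*(-4 + s) (t(s) = (s - 4)*(s + s) = (-4 + s)*(2*s) = 2*s*(-4 + s))
155*(t(-10) - 1130) = 155*(2*(-10)*(-4 - 10) - 1130) = 155*(2*(-10)*(-14) - 1130) = 155*(280 - 1130) = 155*(-850) = -131750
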